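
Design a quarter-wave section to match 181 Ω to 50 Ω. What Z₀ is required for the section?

Z_qwt ≈ 95.1 Ω

Z_qwt = √(Z_0·R_L) = √(50 × 181) = √9050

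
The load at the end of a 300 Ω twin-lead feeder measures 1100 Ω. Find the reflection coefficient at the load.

Γ = (Z_L − Z_0)/(Z_L + Z_0) = (1100 − 300)/(1100 + 300) = 800/1400

Γ = 0.571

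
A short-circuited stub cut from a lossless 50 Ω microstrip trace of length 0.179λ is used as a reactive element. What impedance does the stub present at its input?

βl = 2π × 0.179 = 64.4°
tan(βl) = 2.09
For a short-circuited stub, Z_in = jZ_0·tan(βl)

Z_in ≈ +j105 Ω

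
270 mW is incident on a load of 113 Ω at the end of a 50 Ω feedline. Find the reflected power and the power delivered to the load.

P_reflected ≈ 40.3 mW; P_delivered ≈ 230 mW

Γ = (113 − 50)/(113 + 50) = 0.387
|Γ|² = 0.149
P_refl = |Γ|²·P_inc = 40.3 mW, P_del = (1 − |Γ|²)·P_inc = 230 mW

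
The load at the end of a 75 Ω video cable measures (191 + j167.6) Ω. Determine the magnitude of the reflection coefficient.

Γ = (Z_L − Z_0)/(Z_L + Z_0) = (116 + j167.6)/(266 + j167.6)
|Γ| = 204/314

|Γ| ≈ 0.648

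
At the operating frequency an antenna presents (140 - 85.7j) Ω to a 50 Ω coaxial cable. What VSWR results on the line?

VSWR ≈ 3.95

Γ = (Z_L − Z_0)/(Z_L + Z_0) = (90 − j85.7)/(190 − j85.7)
|Γ| = 124/208 = 0.596
VSWR = (1 + |Γ|)/(1 − |Γ|) = 1.6/0.404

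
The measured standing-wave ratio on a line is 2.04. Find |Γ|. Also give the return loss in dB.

|Γ| ≈ 0.342; return loss ≈ 9.32 dB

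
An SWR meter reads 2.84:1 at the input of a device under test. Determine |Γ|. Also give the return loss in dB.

|Γ| = (S − 1)/(S + 1) = (2.84 − 1)/(2.84 + 1) = 1.84/3.84
RL = −20·log₁₀|Γ| = −20·log₁₀(0.479)

|Γ| ≈ 0.479; return loss ≈ 6.39 dB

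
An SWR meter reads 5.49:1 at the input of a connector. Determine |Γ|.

|Γ| ≈ 0.692

|Γ| = (S − 1)/(S + 1) = (5.49 − 1)/(5.49 + 1) = 4.49/6.49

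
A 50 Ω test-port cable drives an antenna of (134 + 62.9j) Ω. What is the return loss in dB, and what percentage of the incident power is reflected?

RL ≈ 5.36 dB; 29.1% of incident power reflected

Γ = (84 + j62.9)/(184 + j62.9), |Γ| = 0.54
RL = −20·log₁₀(0.54) = 5.36 dB
P_refl/P_inc = |Γ|² = 0.291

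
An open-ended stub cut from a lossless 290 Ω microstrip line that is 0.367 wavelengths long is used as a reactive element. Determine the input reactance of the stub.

βl = 2π × 0.367 = 132°
tan(βl) = -1.11
For an open-ended stub, Z_in = −jZ_0·cot(βl) = −jZ_0/tan(βl)

X_in ≈ 262 Ω (inductive)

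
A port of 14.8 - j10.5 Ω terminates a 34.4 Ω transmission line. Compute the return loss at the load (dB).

RL ≈ 7.09 dB

Γ = (-19.6 − j10.5)/(49.2 − j10.5), |Γ| = 0.442
RL = −20·log₁₀|Γ| = −20·log₁₀(0.442)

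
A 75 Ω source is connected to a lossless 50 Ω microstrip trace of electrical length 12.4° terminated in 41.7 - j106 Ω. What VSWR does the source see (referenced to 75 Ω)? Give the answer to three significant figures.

tan(βl) = 0.22
Z_in = Z_0·(Z_L + jZ_0·tanβl)/(Z_0 + jZ_L·tanβl) = 20 − j67.3 Ω
Γ_s = (Z_in − Z_s)/(Z_in + Z_s) = (-55 − j67.3)/(95 − j67.3), |Γ_s| = 0.746
VSWR = (1 + |Γ_s|)/(1 − |Γ_s|)

VSWR ≈ 6.88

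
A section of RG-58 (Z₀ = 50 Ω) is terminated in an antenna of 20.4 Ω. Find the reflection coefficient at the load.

Γ = -0.42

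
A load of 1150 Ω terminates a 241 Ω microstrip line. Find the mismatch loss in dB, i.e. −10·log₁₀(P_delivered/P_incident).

Γ = (1150 − 241)/(1150 + 241) = 0.653
|Γ|² = 0.427, so P_del/P_inc = 1 − |Γ|² = 0.573
ML = −10·log₁₀(1 − |Γ|²)

mismatch loss ≈ 2.42 dB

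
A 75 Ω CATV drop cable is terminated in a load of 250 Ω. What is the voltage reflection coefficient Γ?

Γ = (Z_L − Z_0)/(Z_L + Z_0) = (250 − 75)/(250 + 75) = 175/325

Γ = 0.538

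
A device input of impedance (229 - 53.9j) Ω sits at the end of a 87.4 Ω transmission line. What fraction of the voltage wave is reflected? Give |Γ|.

Γ = (Z_L − Z_0)/(Z_L + Z_0) = (141.6 − j53.9)/(316.4 − j53.9)
|Γ| = 152/321

|Γ| ≈ 0.472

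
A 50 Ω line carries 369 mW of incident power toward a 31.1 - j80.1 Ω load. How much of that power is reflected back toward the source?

|Γ| = |(-18.9 − j80.1)/(81.1 − j80.1)| = 0.722
|Γ|² = 0.521
P_refl = |Γ|²·P_inc = 192 mW, P_del = (1 − |Γ|²)·P_inc = 177 mW

P_reflected ≈ 192 mW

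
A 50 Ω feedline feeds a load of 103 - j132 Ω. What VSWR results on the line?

VSWR ≈ 5.75

Γ = (Z_L − Z_0)/(Z_L + Z_0) = (53 − j132)/(153 − j132)
|Γ| = 142/202 = 0.704
VSWR = (1 + |Γ|)/(1 − |Γ|) = 1.7/0.296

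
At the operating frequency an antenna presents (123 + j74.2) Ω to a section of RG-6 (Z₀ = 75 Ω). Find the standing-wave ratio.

Γ = (Z_L − Z_0)/(Z_L + Z_0) = (48 + j74.2)/(198 + j74.2)
|Γ| = 88.4/211 = 0.418
VSWR = (1 + |Γ|)/(1 − |Γ|) = 1.42/0.582

VSWR ≈ 2.44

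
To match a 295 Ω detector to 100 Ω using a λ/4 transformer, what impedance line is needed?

Z_qwt ≈ 172 Ω

Z_qwt = √(Z_0·R_L) = √(100 × 295) = √29500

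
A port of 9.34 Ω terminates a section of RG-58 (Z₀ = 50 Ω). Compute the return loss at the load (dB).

Γ = (9.34 − 50)/(9.34 + 50) = -0.685
RL = −20·log₁₀|Γ| = −20·log₁₀(0.685)

RL ≈ 3.28 dB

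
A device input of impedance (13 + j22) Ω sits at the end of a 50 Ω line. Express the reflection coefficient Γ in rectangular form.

Γ ≈ -0.415 + j0.494

Γ = (Z_L − Z_0)/(Z_L + Z_0) = (-37 + j22)/(63 + j22)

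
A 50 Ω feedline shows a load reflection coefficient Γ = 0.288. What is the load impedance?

Z_L = Z_0·(1 + Γ)/(1 − Γ) = 50·(1.29)/(0.712)

Z_L ≈ 90.4 Ω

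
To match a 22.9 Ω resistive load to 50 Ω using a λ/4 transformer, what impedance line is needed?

Z_qwt ≈ 33.8 Ω

Z_qwt = √(Z_0·R_L) = √(50 × 22.9) = √1145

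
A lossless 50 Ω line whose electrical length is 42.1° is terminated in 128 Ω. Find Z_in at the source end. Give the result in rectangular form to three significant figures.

tan(βl) = tan(42.1°) = 0.904
Z_in = Z_0·(Z_L + jZ_0·tanβl)/(Z_0 + jZ_L·tanβl)
     = 50·(128 + j45.2)/(50 + j116)

Z_in ≈ 36.6 − j39.5 Ω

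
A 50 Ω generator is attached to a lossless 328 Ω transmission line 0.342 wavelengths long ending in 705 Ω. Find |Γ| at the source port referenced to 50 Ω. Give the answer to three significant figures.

|Γ| ≈ 0.731

βl = 2π × 0.342 = 123°
tan(βl) = -1.53
Z_in = Z_0·(Z_L + jZ_0·tanβl)/(Z_0 + jZ_L·tanβl) = 199 + j154 Ω
Γ_s = (Z_in − Z_s)/(Z_in + Z_s) = (149 + j154)/(249 + j154), |Γ_s| = 0.731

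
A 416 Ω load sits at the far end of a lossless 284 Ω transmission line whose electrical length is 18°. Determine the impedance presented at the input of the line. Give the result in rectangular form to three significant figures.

Z_in ≈ 375 − j86.2 Ω

tan(βl) = tan(18°) = 0.325
Z_in = Z_0·(Z_L + jZ_0·tanβl)/(Z_0 + jZ_L·tanβl)
     = 284·(416 + j92.3)/(284 + j135)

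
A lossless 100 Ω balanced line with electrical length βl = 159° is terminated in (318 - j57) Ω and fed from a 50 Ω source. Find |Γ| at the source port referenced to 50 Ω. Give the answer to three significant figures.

|Γ| ≈ 0.721

tan(βl) = -0.384
Z_in = Z_0·(Z_L + jZ_0·tanβl)/(Z_0 + jZ_L·tanβl) = 174 + j149 Ω
Γ_s = (Z_in − Z_s)/(Z_in + Z_s) = (124 + j149)/(224 + j149), |Γ_s| = 0.721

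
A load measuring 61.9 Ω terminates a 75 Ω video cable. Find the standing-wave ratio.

Γ = (61.9 − 75)/(61.9 + 75) = -0.0957
VSWR = (1 + 0.0957)/(1 − 0.0957)

VSWR ≈ 1.21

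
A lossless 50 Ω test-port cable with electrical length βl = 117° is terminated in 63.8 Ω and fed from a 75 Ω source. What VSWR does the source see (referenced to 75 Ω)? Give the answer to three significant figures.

VSWR ≈ 1.79

tan(βl) = -1.96
Z_in = Z_0·(Z_L + jZ_0·tanβl)/(Z_0 + jZ_L·tanβl) = 42.6 + j8.48 Ω
Γ_s = (Z_in − Z_s)/(Z_in + Z_s) = (-32.4 + j8.48)/(118 + j8.48), |Γ_s| = 0.284
VSWR = (1 + |Γ_s|)/(1 − |Γ_s|)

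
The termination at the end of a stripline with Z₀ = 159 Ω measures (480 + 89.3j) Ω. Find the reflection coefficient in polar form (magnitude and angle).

Γ = (Z_L − Z_0)/(Z_L + Z_0) = (321 + j89.3)/(639 + j89.3)
|Γ| = 333/645 = 0.516

Γ ≈ 0.516 ∠ 7.59°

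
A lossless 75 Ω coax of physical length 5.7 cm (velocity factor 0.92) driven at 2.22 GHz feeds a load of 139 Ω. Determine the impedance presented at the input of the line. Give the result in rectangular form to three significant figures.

λ = v/f = 0.92·c / 2.22 GHz = 0.124 m
βl = 2π·l/λ = 2π × 0.458 = 165°
tan(βl) = tan(165°) = -0.267
Z_in = Z_0·(Z_L + jZ_0·tanβl)/(Z_0 + jZ_L·tanβl)
     = 75·(139 − j20)/(75 − j37.1)

Z_in ≈ 120 + j39.2 Ω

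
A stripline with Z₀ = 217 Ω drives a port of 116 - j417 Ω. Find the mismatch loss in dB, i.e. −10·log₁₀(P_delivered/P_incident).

mismatch loss ≈ 4.52 dB

Γ = (-101 − j417)/(333 − j417), |Γ| = 0.804
|Γ|² = 0.646, so P_del/P_inc = 1 − |Γ|² = 0.354
ML = −10·log₁₀(1 − |Γ|²)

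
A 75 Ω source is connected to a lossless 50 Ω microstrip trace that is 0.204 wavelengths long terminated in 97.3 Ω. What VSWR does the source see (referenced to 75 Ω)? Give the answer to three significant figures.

βl = 2π × 0.204 = 73.4°
tan(βl) = 3.36
Z_in = Z_0·(Z_L + jZ_0·tanβl)/(Z_0 + jZ_L·tanβl) = 27.3 − j10.7 Ω
Γ_s = (Z_in − Z_s)/(Z_in + Z_s) = (-47.7 − j10.7)/(102 − j10.7), |Γ_s| = 0.475
VSWR = (1 + |Γ_s|)/(1 − |Γ_s|)

VSWR ≈ 2.81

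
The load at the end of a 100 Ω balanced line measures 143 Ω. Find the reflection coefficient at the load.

Γ = 0.177

Γ = (Z_L − Z_0)/(Z_L + Z_0) = (143 − 100)/(143 + 100) = 43/243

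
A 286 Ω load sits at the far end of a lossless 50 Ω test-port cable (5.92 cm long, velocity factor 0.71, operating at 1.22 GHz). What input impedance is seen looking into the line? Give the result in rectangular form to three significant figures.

Z_in ≈ 12 + j30 Ω

λ = v/f = 0.71·c / 1.22 GHz = 0.175 m
βl = 2π·l/λ = 2π × 0.339 = 122°
tan(βl) = tan(122°) = -1.6
Z_in = Z_0·(Z_L + jZ_0·tanβl)/(Z_0 + jZ_L·tanβl)
     = 50·(286 − j79.8)/(50 − j456)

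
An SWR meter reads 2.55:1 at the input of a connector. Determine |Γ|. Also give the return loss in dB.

|Γ| ≈ 0.437; return loss ≈ 7.2 dB

|Γ| = (S − 1)/(S + 1) = (2.55 − 1)/(2.55 + 1) = 1.55/3.55
RL = −20·log₁₀|Γ| = −20·log₁₀(0.437)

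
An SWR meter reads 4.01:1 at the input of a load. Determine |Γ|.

|Γ| = (S − 1)/(S + 1) = (4.01 − 1)/(4.01 + 1) = 3.01/5.01

|Γ| ≈ 0.601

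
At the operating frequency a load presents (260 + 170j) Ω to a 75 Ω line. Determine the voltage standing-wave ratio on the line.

VSWR ≈ 5.04

Γ = (Z_L − Z_0)/(Z_L + Z_0) = (185 + j170)/(335 + j170)
|Γ| = 251/376 = 0.669
VSWR = (1 + |Γ|)/(1 − |Γ|) = 1.67/0.331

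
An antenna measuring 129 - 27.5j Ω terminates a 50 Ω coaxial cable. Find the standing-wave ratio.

VSWR ≈ 2.72

Γ = (Z_L − Z_0)/(Z_L + Z_0) = (79 − j27.5)/(179 − j27.5)
|Γ| = 83.6/181 = 0.462
VSWR = (1 + |Γ|)/(1 − |Γ|) = 1.46/0.538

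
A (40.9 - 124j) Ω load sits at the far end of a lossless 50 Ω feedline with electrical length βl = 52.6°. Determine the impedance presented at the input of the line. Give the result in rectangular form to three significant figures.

Z_in ≈ 5.79 − j15.3 Ω

tan(βl) = tan(52.6°) = 1.31
Z_in = Z_0·(Z_L + jZ_0·tanβl)/(Z_0 + jZ_L·tanβl)
     = 50·(40.9 − j58.6)/(212 + j53.5)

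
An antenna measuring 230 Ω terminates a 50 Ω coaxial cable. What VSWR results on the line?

VSWR ≈ 4.6

Γ = (230 − 50)/(230 + 50) = 0.643
VSWR = (1 + 0.643)/(1 − 0.643)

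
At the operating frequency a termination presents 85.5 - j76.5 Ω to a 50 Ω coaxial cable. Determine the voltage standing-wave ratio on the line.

VSWR ≈ 3.37

Γ = (Z_L − Z_0)/(Z_L + Z_0) = (35.5 − j76.5)/(135.5 − j76.5)
|Γ| = 84.3/156 = 0.542
VSWR = (1 + |Γ|)/(1 − |Γ|) = 1.54/0.458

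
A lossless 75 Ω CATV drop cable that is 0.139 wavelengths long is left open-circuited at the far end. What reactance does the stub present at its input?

βl = 2π × 0.139 = 50°
tan(βl) = 1.19
For an open-circuited stub, Z_in = −jZ_0·cot(βl) = −jZ_0/tan(βl)

X_in ≈ -62.8 Ω (capacitive)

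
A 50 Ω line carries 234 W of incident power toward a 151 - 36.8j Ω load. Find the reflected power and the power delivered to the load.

|Γ| = |(101 − j36.8)/(201 − j36.8)| = 0.526
|Γ|² = 0.277
P_refl = |Γ|²·P_inc = 64.8 W, P_del = (1 − |Γ|²)·P_inc = 169 W

P_reflected ≈ 64.8 W; P_delivered ≈ 169 W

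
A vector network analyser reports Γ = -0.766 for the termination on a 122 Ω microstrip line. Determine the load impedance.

Z_L ≈ 16.2 Ω

Z_L = Z_0·(1 + Γ)/(1 − Γ) = 122·(0.234)/(1.77)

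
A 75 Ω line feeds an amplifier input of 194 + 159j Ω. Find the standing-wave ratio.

VSWR ≈ 4.49

Γ = (Z_L − Z_0)/(Z_L + Z_0) = (119 + j159)/(269 + j159)
|Γ| = 199/312 = 0.636
VSWR = (1 + |Γ|)/(1 − |Γ|) = 1.64/0.364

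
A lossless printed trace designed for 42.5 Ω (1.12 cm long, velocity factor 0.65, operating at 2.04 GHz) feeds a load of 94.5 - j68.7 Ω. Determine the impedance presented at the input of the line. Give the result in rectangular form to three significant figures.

λ = v/f = 0.65·c / 2.04 GHz = 0.0956 m
βl = 2π·l/λ = 2π × 0.117 = 42.2°
tan(βl) = tan(42.2°) = 0.906
Z_in = Z_0·(Z_L + jZ_0·tanβl)/(Z_0 + jZ_L·tanβl)
     = 42.5·(94.5 − j30.2)/(105 + j85.6)

Z_in ≈ 17 − j26.1 Ω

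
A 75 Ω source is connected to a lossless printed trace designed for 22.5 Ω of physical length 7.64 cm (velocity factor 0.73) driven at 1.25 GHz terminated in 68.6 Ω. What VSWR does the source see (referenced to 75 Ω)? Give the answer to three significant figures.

VSWR ≈ 2.93

λ = v/f = 0.73·c / 1.25 GHz = 0.175 m
βl = 2π·l/λ = 2π × 0.436 = 157°
tan(βl) = -0.425
Z_in = Z_0·(Z_L + jZ_0·tanβl)/(Z_0 + jZ_L·tanβl) = 30.2 + j29.6 Ω
Γ_s = (Z_in − Z_s)/(Z_in + Z_s) = (-44.8 + j29.6)/(105 + j29.6), |Γ_s| = 0.491
VSWR = (1 + |Γ_s|)/(1 − |Γ_s|)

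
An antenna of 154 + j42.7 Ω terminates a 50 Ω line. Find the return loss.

Γ = (104 + j42.7)/(204 + j42.7), |Γ| = 0.539
RL = −20·log₁₀|Γ| = −20·log₁₀(0.539)

RL ≈ 5.36 dB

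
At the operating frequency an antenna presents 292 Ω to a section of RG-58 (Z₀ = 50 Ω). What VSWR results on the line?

For a purely resistive load, VSWR = R_L/Z_0 or Z_0/R_L (whichever > 1) = 292/50

VSWR ≈ 5.84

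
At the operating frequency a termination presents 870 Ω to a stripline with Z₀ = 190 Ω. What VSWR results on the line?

VSWR ≈ 4.58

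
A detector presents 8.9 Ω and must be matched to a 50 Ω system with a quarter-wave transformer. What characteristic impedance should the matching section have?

Z_qwt ≈ 21.1 Ω

Z_qwt = √(Z_0·R_L) = √(50 × 8.9) = √445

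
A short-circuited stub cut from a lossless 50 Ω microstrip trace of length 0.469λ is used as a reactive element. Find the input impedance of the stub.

Z_in ≈ −j9.86 Ω

βl = 2π × 0.469 = 169°
tan(βl) = -0.197
For a short-circuited stub, Z_in = jZ_0·tan(βl)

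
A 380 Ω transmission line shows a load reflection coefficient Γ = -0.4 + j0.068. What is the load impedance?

Z_L = Z_0·(1 + Γ)/(1 − Γ) = 380·(0.6 + j0.068)/(1.4 − j0.068)

Z_L ≈ 162 + j26.3 Ω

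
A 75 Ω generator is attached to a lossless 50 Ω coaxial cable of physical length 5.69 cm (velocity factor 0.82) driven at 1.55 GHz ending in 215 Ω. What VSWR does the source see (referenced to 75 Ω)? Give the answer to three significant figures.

λ = v/f = 0.82·c / 1.55 GHz = 0.159 m
βl = 2π·l/λ = 2π × 0.359 = 129°
tan(βl) = -1.23
Z_in = Z_0·(Z_L + jZ_0·tanβl)/(Z_0 + jZ_L·tanβl) = 18.6 + j37.1 Ω
Γ_s = (Z_in − Z_s)/(Z_in + Z_s) = (-56.4 + j37.1)/(93.6 + j37.1), |Γ_s| = 0.67
VSWR = (1 + |Γ_s|)/(1 − |Γ_s|)

VSWR ≈ 5.06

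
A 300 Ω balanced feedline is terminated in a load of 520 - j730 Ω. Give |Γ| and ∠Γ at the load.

Γ ≈ 0.694 ∠ -31.6°

Γ = (Z_L − Z_0)/(Z_L + Z_0) = (220 − j730)/(820 − j730)
|Γ| = 762/1100 = 0.694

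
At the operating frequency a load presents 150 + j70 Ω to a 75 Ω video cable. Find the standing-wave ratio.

VSWR ≈ 2.54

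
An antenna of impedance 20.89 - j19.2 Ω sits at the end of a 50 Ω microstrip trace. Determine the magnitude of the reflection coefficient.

Γ = (Z_L − Z_0)/(Z_L + Z_0) = (-29.11 − j19.2)/(70.89 − j19.2)
|Γ| = 34.9/73.4

|Γ| ≈ 0.475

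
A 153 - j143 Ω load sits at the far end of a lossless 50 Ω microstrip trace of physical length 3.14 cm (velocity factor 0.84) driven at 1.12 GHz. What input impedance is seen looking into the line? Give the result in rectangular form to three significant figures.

λ = v/f = 0.84·c / 1.12 GHz = 0.225 m
βl = 2π·l/λ = 2π × 0.14 = 50.2°
tan(βl) = tan(50.2°) = 1.2
Z_in = Z_0·(Z_L + jZ_0·tanβl)/(Z_0 + jZ_L·tanβl)
     = 50·(153 − j82.9)/(222 + j184)

Z_in ≈ 11.3 − j28 Ω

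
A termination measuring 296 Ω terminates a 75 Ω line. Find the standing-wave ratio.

VSWR ≈ 3.95

For a purely resistive load, VSWR = R_L/Z_0 or Z_0/R_L (whichever > 1) = 296/75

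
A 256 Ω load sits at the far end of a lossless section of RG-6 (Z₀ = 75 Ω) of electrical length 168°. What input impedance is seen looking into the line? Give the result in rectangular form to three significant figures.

Z_in ≈ 175 + j111 Ω

tan(βl) = tan(168°) = -0.213
Z_in = Z_0·(Z_L + jZ_0·tanβl)/(Z_0 + jZ_L·tanβl)
     = 75·(256 − j15.9)/(75 − j54.4)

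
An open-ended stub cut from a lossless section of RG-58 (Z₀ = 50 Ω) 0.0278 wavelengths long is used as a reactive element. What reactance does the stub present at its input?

X_in ≈ -283 Ω (capacitive)

βl = 2π × 0.0278 = 10°
tan(βl) = 0.176
For an open-ended stub, Z_in = −jZ_0·cot(βl) = −jZ_0/tan(βl)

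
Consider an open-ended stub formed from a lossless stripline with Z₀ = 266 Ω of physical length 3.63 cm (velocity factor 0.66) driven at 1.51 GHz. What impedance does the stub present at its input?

λ = v/f = 0.66·c / 1.51 GHz = 0.131 m
βl = 2π·l/λ = 2π × 0.277 = 99.7°
tan(βl) = -5.87
For an open-ended stub, Z_in = −jZ_0·cot(βl) = −jZ_0/tan(βl)

Z_in ≈ +j45.3 Ω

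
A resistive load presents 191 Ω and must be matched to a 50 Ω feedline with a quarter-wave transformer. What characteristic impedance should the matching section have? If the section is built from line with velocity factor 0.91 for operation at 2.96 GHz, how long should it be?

Z_qwt ≈ 97.7 Ω; length ≈ 2.31 cm

Z_qwt = √(Z_0·R_L) = √(50 × 191) = √9550
λ = 0.91·c/f = 0.0922 m, so l = λ/4 = 0.0231 m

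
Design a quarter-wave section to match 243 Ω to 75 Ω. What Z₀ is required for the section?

Z_qwt = √(Z_0·R_L) = √(75 × 243) = √18220

Z_qwt ≈ 135 Ω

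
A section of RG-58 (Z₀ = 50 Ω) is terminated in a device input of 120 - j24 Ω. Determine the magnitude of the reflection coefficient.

Γ = (Z_L − Z_0)/(Z_L + Z_0) = (70 − j24)/(170 − j24)
|Γ| = 74/172

|Γ| ≈ 0.431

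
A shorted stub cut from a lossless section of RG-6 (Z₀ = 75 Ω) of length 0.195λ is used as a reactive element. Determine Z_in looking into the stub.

βl = 2π × 0.195 = 70.2°
tan(βl) = 2.78
For a shorted stub, Z_in = jZ_0·tan(βl)

Z_in ≈ +j208 Ω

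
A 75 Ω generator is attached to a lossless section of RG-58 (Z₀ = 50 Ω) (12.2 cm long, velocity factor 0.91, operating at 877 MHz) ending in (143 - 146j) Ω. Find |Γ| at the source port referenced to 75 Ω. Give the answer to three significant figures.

|Γ| ≈ 0.677

λ = v/f = 0.91·c / 877 MHz = 0.311 m
βl = 2π·l/λ = 2π × 0.392 = 141°
tan(βl) = -0.807
Z_in = Z_0·(Z_L + jZ_0·tanβl)/(Z_0 + jZ_L·tanβl) = 32.9 + j81.3 Ω
Γ_s = (Z_in − Z_s)/(Z_in + Z_s) = (-42.1 + j81.3)/(108 + j81.3), |Γ_s| = 0.677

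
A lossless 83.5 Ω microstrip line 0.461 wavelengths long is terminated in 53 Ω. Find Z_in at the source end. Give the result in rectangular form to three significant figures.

βl = 2π × 0.461 = 166°
tan(βl) = tan(166°) = -0.25
Z_in = Z_0·(Z_L + jZ_0·tanβl)/(Z_0 + jZ_L·tanβl)
     = 83.5·(53 − j20.9)/(83.5 − j13.3)

Z_in ≈ 54.9 − j12.2 Ω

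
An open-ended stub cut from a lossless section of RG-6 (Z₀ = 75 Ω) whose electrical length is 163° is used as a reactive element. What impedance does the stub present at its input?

tan(βl) = -0.306
For an open-ended stub, Z_in = −jZ_0·cot(βl) = −jZ_0/tan(βl)

Z_in ≈ +j245 Ω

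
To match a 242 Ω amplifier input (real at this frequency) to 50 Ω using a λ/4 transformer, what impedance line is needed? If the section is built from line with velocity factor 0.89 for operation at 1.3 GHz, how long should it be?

Z_qwt = √(Z_0·R_L) = √(50 × 242) = √12100
λ = 0.89·c/f = 0.205 m, so l = λ/4 = 0.0513 m

Z_qwt ≈ 110 Ω; length ≈ 5.13 cm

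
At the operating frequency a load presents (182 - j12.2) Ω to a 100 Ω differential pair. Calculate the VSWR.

VSWR ≈ 1.83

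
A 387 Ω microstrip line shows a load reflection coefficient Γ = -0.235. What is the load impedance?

Z_L ≈ 240 Ω

Z_L = Z_0·(1 + Γ)/(1 − Γ) = 387·(0.765)/(1.23)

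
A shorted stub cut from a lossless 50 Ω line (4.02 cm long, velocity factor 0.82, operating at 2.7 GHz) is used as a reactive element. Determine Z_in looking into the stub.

λ = v/f = 0.82·c / 2.7 GHz = 0.0911 m
βl = 2π·l/λ = 2π × 0.441 = 159°
tan(βl) = -0.387
For a shorted stub, Z_in = jZ_0·tan(βl)

Z_in ≈ −j19.4 Ω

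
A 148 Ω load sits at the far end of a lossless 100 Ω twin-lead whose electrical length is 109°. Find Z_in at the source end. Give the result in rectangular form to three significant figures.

tan(βl) = tan(109°) = -2.9
Z_in = Z_0·(Z_L + jZ_0·tanβl)/(Z_0 + jZ_L·tanβl)
     = 100·(148 − j290)/(100 − j430)

Z_in ≈ 71.7 + j17.8 Ω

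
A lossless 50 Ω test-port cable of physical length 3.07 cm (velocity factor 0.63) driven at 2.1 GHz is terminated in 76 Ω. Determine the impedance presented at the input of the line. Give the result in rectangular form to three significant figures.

Z_in ≈ 39.5 + j15.5 Ω

λ = v/f = 0.63·c / 2.1 GHz = 0.09 m
βl = 2π·l/λ = 2π × 0.341 = 123°
tan(βl) = tan(123°) = -1.55
Z_in = Z_0·(Z_L + jZ_0·tanβl)/(Z_0 + jZ_L·tanβl)
     = 50·(76 − j77.6)/(50 − j118)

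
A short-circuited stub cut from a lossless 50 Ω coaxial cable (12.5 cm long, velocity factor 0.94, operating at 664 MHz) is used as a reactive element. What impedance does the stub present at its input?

Z_in ≈ −j175 Ω

λ = v/f = 0.94·c / 664 MHz = 0.425 m
βl = 2π·l/λ = 2π × 0.294 = 106°
tan(βl) = -3.5
For a short-circuited stub, Z_in = jZ_0·tan(βl)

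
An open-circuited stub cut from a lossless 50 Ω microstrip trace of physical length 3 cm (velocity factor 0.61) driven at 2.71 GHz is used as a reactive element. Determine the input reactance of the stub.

X_in ≈ 137 Ω (inductive)

λ = v/f = 0.61·c / 2.71 GHz = 0.0675 m
βl = 2π·l/λ = 2π × 0.444 = 160°
tan(βl) = -0.365
For an open-circuited stub, Z_in = −jZ_0·cot(βl) = −jZ_0/tan(βl)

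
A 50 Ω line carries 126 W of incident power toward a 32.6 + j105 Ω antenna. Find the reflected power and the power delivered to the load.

|Γ| = |(-17.4 + j105)/(82.6 + j105)| = 0.797
|Γ|² = 0.635
P_refl = |Γ|²·P_inc = 80 W, P_del = (1 − |Γ|²)·P_inc = 46 W

P_reflected ≈ 80 W; P_delivered ≈ 46 W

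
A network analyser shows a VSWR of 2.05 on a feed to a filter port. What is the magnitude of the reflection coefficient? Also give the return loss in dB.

|Γ| ≈ 0.344; return loss ≈ 9.26 dB

|Γ| = (S − 1)/(S + 1) = (2.05 − 1)/(2.05 + 1) = 1.05/3.05
RL = −20·log₁₀|Γ| = −20·log₁₀(0.344)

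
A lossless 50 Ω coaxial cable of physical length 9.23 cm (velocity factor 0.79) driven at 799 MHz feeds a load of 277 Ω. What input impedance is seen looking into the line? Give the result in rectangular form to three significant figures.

λ = v/f = 0.79·c / 799 MHz = 0.297 m
βl = 2π·l/λ = 2π × 0.311 = 112°
tan(βl) = tan(112°) = -2.47
Z_in = Z_0·(Z_L + jZ_0·tanβl)/(Z_0 + jZ_L·tanβl)
     = 50·(277 − j124)/(50 − j685)

Z_in ≈ 10.4 + j19.5 Ω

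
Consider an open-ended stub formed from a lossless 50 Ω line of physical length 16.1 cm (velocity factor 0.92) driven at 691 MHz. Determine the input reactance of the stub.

λ = v/f = 0.92·c / 691 MHz = 0.399 m
βl = 2π·l/λ = 2π × 0.403 = 145°
tan(βl) = -0.697
For an open-ended stub, Z_in = −jZ_0·cot(βl) = −jZ_0/tan(βl)

X_in ≈ 71.7 Ω (inductive)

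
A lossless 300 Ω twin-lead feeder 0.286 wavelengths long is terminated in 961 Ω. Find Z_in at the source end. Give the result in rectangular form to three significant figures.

Z_in ≈ 98.1 + j62 Ω

βl = 2π × 0.286 = 103°
tan(βl) = tan(103°) = -4.35
Z_in = Z_0·(Z_L + jZ_0·tanβl)/(Z_0 + jZ_L·tanβl)
     = 300·(961 − j1300)/(300 − j4180)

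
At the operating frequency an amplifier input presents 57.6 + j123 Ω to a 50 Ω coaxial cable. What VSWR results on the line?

VSWR ≈ 7.13

Γ = (Z_L − Z_0)/(Z_L + Z_0) = (7.6 + j123)/(107.6 + j123)
|Γ| = 123/163 = 0.754
VSWR = (1 + |Γ|)/(1 − |Γ|) = 1.75/0.246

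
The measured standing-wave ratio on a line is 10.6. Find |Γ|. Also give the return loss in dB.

|Γ| = (S − 1)/(S + 1) = (10.6 − 1)/(10.6 + 1) = 9.6/11.6
RL = −20·log₁₀|Γ| = −20·log₁₀(0.828)

|Γ| ≈ 0.828; return loss ≈ 1.64 dB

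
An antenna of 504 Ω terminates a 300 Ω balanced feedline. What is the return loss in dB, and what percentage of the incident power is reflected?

Γ = (504 − 300)/(504 + 300) = 0.254
RL = −20·log₁₀(0.254) = 11.9 dB
P_refl/P_inc = |Γ|² = 0.0644

RL ≈ 11.9 dB; 6.44% of incident power reflected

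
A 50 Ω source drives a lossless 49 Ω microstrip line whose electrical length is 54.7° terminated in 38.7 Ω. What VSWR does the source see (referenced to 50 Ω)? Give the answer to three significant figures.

tan(βl) = 1.41
Z_in = Z_0·(Z_L + jZ_0·tanβl)/(Z_0 + jZ_L·tanβl) = 51.6 + j11.6 Ω
Γ_s = (Z_in − Z_s)/(Z_in + Z_s) = (1.64 + j11.6)/(102 + j11.6), |Γ_s| = 0.115
VSWR = (1 + |Γ_s|)/(1 − |Γ_s|)

VSWR ≈ 1.26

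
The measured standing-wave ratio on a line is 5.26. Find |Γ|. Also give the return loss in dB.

|Γ| ≈ 0.681; return loss ≈ 3.34 dB

|Γ| = (S − 1)/(S + 1) = (5.26 − 1)/(5.26 + 1) = 4.26/6.26
RL = −20·log₁₀|Γ| = −20·log₁₀(0.681)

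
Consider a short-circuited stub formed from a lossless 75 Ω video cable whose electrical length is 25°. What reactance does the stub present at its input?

X_in ≈ 35 Ω (inductive)

tan(βl) = 0.466
For a short-circuited stub, Z_in = jZ_0·tan(βl)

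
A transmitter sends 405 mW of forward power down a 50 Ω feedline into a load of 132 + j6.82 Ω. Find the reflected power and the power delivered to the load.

|Γ| = |(82 + j6.82)/(182 + j6.82)| = 0.452
|Γ|² = 0.204
P_refl = |Γ|²·P_inc = 82.7 mW, P_del = (1 − |Γ|²)·P_inc = 322 mW

P_reflected ≈ 82.7 mW; P_delivered ≈ 322 mW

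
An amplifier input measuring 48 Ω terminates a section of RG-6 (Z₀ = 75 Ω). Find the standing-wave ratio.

VSWR ≈ 1.56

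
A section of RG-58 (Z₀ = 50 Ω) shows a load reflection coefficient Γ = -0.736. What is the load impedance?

Z_L ≈ 7.6 Ω

Z_L = Z_0·(1 + Γ)/(1 − Γ) = 50·(0.264)/(1.74)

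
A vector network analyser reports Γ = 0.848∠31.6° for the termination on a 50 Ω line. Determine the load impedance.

Z_L = Z_0·(1 + Γ)/(1 − Γ) = 50·(1.72 + j0.444)/(0.278 − j0.444)

Z_L ≈ 51.2 + j162 Ω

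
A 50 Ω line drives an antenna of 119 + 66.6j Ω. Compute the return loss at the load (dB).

RL ≈ 5.55 dB

Γ = (69 + j66.6)/(169 + j66.6), |Γ| = 0.528
RL = −20·log₁₀|Γ| = −20·log₁₀(0.528)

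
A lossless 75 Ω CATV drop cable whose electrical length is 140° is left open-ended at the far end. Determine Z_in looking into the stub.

tan(βl) = -0.839
For an open-ended stub, Z_in = −jZ_0·cot(βl) = −jZ_0/tan(βl)

Z_in ≈ +j89.4 Ω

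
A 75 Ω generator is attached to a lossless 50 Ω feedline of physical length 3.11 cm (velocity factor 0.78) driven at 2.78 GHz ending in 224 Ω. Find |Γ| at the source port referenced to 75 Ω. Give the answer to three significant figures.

λ = v/f = 0.78·c / 2.78 GHz = 0.0842 m
βl = 2π·l/λ = 2π × 0.369 = 133°
tan(βl) = -1.07
Z_in = Z_0·(Z_L + jZ_0·tanβl)/(Z_0 + jZ_L·tanβl) = 20 + j42.5 Ω
Γ_s = (Z_in − Z_s)/(Z_in + Z_s) = (-55 + j42.5)/(95 + j42.5), |Γ_s| = 0.668

|Γ| ≈ 0.668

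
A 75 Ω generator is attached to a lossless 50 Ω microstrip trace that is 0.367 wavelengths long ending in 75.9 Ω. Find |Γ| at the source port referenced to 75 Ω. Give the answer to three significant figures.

βl = 2π × 0.367 = 132°
tan(βl) = -1.11
Z_in = Z_0·(Z_L + jZ_0·tanβl)/(Z_0 + jZ_L·tanβl) = 44.2 + j18.9 Ω
Γ_s = (Z_in − Z_s)/(Z_in + Z_s) = (-30.8 + j18.9)/(119 + j18.9), |Γ_s| = 0.299

|Γ| ≈ 0.299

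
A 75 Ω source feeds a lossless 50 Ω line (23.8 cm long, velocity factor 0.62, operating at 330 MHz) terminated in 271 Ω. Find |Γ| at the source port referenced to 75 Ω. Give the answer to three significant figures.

λ = v/f = 0.62·c / 330 MHz = 0.564 m
βl = 2π·l/λ = 2π × 0.422 = 152°
tan(βl) = -0.531
Z_in = Z_0·(Z_L + jZ_0·tanβl)/(Z_0 + jZ_L·tanβl) = 37.4 + j81.1 Ω
Γ_s = (Z_in − Z_s)/(Z_in + Z_s) = (-37.6 + j81.1)/(112 + j81.1), |Γ_s| = 0.645

|Γ| ≈ 0.645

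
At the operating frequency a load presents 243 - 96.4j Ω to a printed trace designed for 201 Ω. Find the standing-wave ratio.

VSWR ≈ 1.6

Γ = (Z_L − Z_0)/(Z_L + Z_0) = (42 − j96.4)/(444 − j96.4)
|Γ| = 105/454 = 0.231
VSWR = (1 + |Γ|)/(1 − |Γ|) = 1.23/0.769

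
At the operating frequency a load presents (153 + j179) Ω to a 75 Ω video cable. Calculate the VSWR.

VSWR ≈ 5.13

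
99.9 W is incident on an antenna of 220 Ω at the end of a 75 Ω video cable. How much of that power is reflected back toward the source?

P_reflected ≈ 24.1 W

Γ = (220 − 75)/(220 + 75) = 0.492
|Γ|² = 0.242
P_refl = |Γ|²·P_inc = 24.1 W, P_del = (1 − |Γ|²)·P_inc = 75.8 W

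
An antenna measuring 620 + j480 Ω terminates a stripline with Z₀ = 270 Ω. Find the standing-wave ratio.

VSWR ≈ 3.85

Γ = (Z_L − Z_0)/(Z_L + Z_0) = (350 + j480)/(890 + j480)
|Γ| = 594/1010 = 0.587
VSWR = (1 + |Γ|)/(1 − |Γ|) = 1.59/0.413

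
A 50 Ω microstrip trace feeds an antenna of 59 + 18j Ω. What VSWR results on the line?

Γ = (Z_L − Z_0)/(Z_L + Z_0) = (9 + j18)/(109 + j18)
|Γ| = 20.1/110 = 0.182
VSWR = (1 + |Γ|)/(1 − |Γ|) = 1.18/0.818

VSWR ≈ 1.45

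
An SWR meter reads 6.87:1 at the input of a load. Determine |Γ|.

|Γ| = (S − 1)/(S + 1) = (6.87 − 1)/(6.87 + 1) = 5.87/7.87

|Γ| ≈ 0.746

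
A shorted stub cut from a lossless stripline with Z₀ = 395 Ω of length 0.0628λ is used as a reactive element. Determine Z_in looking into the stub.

βl = 2π × 0.0628 = 22.6°
tan(βl) = 0.416
For a shorted stub, Z_in = jZ_0·tan(βl)

Z_in ≈ +j164 Ω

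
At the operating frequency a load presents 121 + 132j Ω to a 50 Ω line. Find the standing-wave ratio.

Γ = (Z_L − Z_0)/(Z_L + Z_0) = (71 + j132)/(171 + j132)
|Γ| = 150/216 = 0.694
VSWR = (1 + |Γ|)/(1 − |Γ|) = 1.69/0.306

VSWR ≈ 5.53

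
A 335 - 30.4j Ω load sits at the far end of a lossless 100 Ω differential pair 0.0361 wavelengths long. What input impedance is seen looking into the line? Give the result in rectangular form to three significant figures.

βl = 2π × 0.0361 = 13°
tan(βl) = tan(13°) = 0.231
Z_in = Z_0·(Z_L + jZ_0·tanβl)/(Z_0 + jZ_L·tanβl)
     = 100·(335 − j7.32)/(107 + j77.3)

Z_in ≈ 202 − j153 Ω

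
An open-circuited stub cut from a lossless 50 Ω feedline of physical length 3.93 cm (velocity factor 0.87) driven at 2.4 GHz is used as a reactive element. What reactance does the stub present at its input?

X_in ≈ 42.1 Ω (inductive)

λ = v/f = 0.87·c / 2.4 GHz = 0.109 m
βl = 2π·l/λ = 2π × 0.361 = 130°
tan(βl) = -1.19
For an open-circuited stub, Z_in = −jZ_0·cot(βl) = −jZ_0/tan(βl)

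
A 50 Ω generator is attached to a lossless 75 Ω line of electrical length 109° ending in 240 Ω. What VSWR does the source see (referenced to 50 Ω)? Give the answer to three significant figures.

tan(βl) = -2.9
Z_in = Z_0·(Z_L + jZ_0·tanβl)/(Z_0 + jZ_L·tanβl) = 25.9 + j23 Ω
Γ_s = (Z_in − Z_s)/(Z_in + Z_s) = (-24.1 + j23)/(75.9 + j23), |Γ_s| = 0.42
VSWR = (1 + |Γ_s|)/(1 − |Γ_s|)

VSWR ≈ 2.45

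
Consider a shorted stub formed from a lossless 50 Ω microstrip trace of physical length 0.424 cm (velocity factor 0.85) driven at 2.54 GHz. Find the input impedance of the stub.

λ = v/f = 0.85·c / 2.54 GHz = 0.1 m
βl = 2π·l/λ = 2π × 0.0422 = 15.2°
tan(βl) = 0.272
For a shorted stub, Z_in = jZ_0·tan(βl)

Z_in ≈ +j13.6 Ω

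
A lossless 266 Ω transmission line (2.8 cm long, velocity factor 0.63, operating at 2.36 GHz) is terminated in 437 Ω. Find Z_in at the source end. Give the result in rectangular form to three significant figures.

Z_in ≈ 207 + j101 Ω

λ = v/f = 0.63·c / 2.36 GHz = 0.0801 m
βl = 2π·l/λ = 2π × 0.35 = 126°
tan(βl) = tan(126°) = -1.38
Z_in = Z_0·(Z_L + jZ_0·tanβl)/(Z_0 + jZ_L·tanβl)
     = 266·(437 − j368)/(266 − j604)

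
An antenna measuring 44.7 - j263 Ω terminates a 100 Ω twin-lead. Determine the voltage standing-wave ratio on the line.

Γ = (Z_L − Z_0)/(Z_L + Z_0) = (-55.3 − j263)/(144.7 − j263)
|Γ| = 269/300 = 0.895
VSWR = (1 + |Γ|)/(1 − |Γ|) = 1.9/0.105

VSWR ≈ 18.1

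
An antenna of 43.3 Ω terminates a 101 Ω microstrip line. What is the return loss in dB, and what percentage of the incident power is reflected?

RL ≈ 7.96 dB; 16% of incident power reflected

Γ = (43.3 − 101)/(43.3 + 101) = -0.4
RL = −20·log₁₀(0.4) = 7.96 dB
P_refl/P_inc = |Γ|² = 0.16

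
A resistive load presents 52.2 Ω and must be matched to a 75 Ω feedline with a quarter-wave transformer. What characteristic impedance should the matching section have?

Z_qwt ≈ 62.6 Ω

Z_qwt = √(Z_0·R_L) = √(75 × 52.2) = √3915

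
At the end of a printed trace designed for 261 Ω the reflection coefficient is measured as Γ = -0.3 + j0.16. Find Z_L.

Z_L ≈ 135 + j48.7 Ω

Z_L = Z_0·(1 + Γ)/(1 − Γ) = 261·(0.7 + j0.16)/(1.3 − j0.16)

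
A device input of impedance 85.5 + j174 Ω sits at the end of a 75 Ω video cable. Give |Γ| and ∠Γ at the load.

Γ ≈ 0.736 ∠ 39.2°

Γ = (Z_L − Z_0)/(Z_L + Z_0) = (10.5 + j174)/(160.5 + j174)
|Γ| = 174/237 = 0.736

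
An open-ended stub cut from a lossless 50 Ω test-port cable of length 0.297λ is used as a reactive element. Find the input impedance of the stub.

βl = 2π × 0.297 = 107°
tan(βl) = -3.29
For an open-ended stub, Z_in = −jZ_0·cot(βl) = −jZ_0/tan(βl)

Z_in ≈ +j15.2 Ω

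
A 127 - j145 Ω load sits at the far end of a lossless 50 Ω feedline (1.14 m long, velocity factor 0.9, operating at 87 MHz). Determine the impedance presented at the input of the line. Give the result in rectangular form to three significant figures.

λ = v/f = 0.9·c / 87 MHz = 3.1 m
βl = 2π·l/λ = 2π × 0.367 = 132°
tan(βl) = tan(132°) = -1.1
Z_in = Z_0·(Z_L + jZ_0·tanβl)/(Z_0 + jZ_L·tanβl)
     = 50·(127 − j200)/(-110 − j140)

Z_in ≈ 22.2 + j62.8 Ω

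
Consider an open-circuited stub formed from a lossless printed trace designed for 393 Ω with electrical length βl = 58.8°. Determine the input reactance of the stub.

tan(βl) = 1.65
For an open-circuited stub, Z_in = −jZ_0·cot(βl) = −jZ_0/tan(βl)

X_in ≈ -238 Ω (capacitive)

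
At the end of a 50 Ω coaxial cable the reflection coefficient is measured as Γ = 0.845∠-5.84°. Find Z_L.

Z_L ≈ 436 − j262 Ω

Z_L = Z_0·(1 + Γ)/(1 − Γ) = 50·(1.84 − j0.086)/(0.159 + j0.086)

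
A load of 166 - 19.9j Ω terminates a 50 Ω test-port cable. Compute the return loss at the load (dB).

RL ≈ 5.31 dB

Γ = (116 − j19.9)/(216 − j19.9), |Γ| = 0.543
RL = −20·log₁₀|Γ| = −20·log₁₀(0.543)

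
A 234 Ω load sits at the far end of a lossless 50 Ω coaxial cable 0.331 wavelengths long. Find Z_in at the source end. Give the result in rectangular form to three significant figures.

Z_in ≈ 13.8 + j26.3 Ω

βl = 2π × 0.331 = 119°
tan(βl) = tan(119°) = -1.79
Z_in = Z_0·(Z_L + jZ_0·tanβl)/(Z_0 + jZ_L·tanβl)
     = 50·(234 − j89.6)/(50 − j419)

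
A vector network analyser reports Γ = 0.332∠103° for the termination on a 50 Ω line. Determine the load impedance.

Z_L ≈ 35.3 + j25.7 Ω

Z_L = Z_0·(1 + Γ)/(1 − Γ) = 50·(0.925 + j0.323)/(1.07 − j0.323)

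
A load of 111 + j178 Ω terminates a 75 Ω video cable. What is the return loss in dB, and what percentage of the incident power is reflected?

RL ≈ 3.03 dB; 49.8% of incident power reflected

Γ = (36 + j178)/(186 + j178), |Γ| = 0.705
RL = −20·log₁₀(0.705) = 3.03 dB
P_refl/P_inc = |Γ|² = 0.498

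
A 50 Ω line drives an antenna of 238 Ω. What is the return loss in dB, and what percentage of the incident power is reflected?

Γ = (238 − 50)/(238 + 50) = 0.653
RL = −20·log₁₀(0.653) = 3.7 dB
P_refl/P_inc = |Γ|² = 0.426

RL ≈ 3.7 dB; 42.6% of incident power reflected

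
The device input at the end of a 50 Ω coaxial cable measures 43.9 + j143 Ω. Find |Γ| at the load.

Γ = (Z_L − Z_0)/(Z_L + Z_0) = (-6.1 + j143)/(93.9 + j143)
|Γ| = 143/171

|Γ| ≈ 0.837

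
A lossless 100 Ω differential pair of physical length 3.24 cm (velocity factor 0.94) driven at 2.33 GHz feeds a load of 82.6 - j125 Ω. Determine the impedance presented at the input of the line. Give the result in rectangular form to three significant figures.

Z_in ≈ 42.3 + j69.4 Ω

λ = v/f = 0.94·c / 2.33 GHz = 0.121 m
βl = 2π·l/λ = 2π × 0.268 = 96.4°
tan(βl) = tan(96.4°) = -8.95
Z_in = Z_0·(Z_L + jZ_0·tanβl)/(Z_0 + jZ_L·tanβl)
     = 100·(82.6 − j1020)/(-1020 − j740)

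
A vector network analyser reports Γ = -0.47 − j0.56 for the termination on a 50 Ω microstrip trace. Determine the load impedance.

Z_L = Z_0·(1 + Γ)/(1 − Γ) = 50·(0.53 − j0.56)/(1.47 + j0.56)

Z_L ≈ 9.41 − j22.6 Ω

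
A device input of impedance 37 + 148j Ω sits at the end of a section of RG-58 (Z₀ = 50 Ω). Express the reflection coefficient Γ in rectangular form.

Γ = (Z_L − Z_0)/(Z_L + Z_0) = (-13 + j148)/(87 + j148)

Γ ≈ 0.705 + j0.502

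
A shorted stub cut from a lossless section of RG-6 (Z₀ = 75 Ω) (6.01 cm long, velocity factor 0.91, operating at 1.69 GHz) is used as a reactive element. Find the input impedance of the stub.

Z_in ≈ −j77.8 Ω

λ = v/f = 0.91·c / 1.69 GHz = 0.162 m
βl = 2π·l/λ = 2π × 0.372 = 134°
tan(βl) = -1.04
For a shorted stub, Z_in = jZ_0·tan(βl)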